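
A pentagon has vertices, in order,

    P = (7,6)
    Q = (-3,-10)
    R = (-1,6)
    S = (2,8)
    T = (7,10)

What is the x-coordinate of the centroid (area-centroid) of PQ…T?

208/123

Apply the shoelace formula. First the cross-terms c_i = x_i·y_{i+1} − x_{i+1}·y_i:
  -52, -28, -20, -36, -28  ⇒  2A = -164, A = -82.
Then Σ (x_i + x_{i+1})·c_i = -832, so x̄ = -832 / (6·(-82)) = 208/123.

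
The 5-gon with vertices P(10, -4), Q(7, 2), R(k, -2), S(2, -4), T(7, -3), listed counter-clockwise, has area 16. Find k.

The doubled signed area Σ (x_i y_{i+1} − x_{i+1} y_i) is linear in k.
With k=0 it equals 62; the coefficient of k is -6 (from the two edges through R).
So -6·k + 62 = 2·16 = 32 ⇒ k = 5.

5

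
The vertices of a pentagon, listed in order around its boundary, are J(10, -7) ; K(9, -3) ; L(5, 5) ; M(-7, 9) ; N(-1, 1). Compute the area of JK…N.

86

Apply the shoelace formula: 2A = Σ (x_i·y_{i+1} − x_{i+1}·y_i), indices taken mod 5.
J→K: (10)(-3) − (9)(-7) = 33
K→L: (9)(5) − (5)(-3) = 60
L→M: (5)(9) − (-7)(5) = 80
M→N: (-7)(1) − (-1)(9) = 2
N→J: (-1)(-7) − (10)(1) = -3
Σ = 172
Area = |Σ|/2 = 86.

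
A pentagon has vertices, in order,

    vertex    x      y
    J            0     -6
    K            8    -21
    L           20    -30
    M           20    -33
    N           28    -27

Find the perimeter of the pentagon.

80

|JK| = √((8)² + (-15)²) = √289 = 17
|KL| = √((12)² + (-9)²) = √225 = 15
|LM| = √((0)² + (-3)²) = √9 = 3
|MN| = √((8)² + (6)²) = √100 = 10
|NJ| = √((-28)² + (21)²) = √1225 = 35
Perimeter = 17 + 15 + 3 + 10 + 35 = 80.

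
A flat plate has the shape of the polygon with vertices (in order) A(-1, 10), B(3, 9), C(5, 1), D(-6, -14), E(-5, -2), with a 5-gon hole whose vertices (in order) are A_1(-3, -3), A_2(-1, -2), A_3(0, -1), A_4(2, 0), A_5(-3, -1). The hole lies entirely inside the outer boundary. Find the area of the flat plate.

122.5

Outer boundary:
Σ = (-39) + (-42) + (-64) + (-58) + (-52) = -255
Area = |Σ|/2 = 127.5.
Hole:
Apply Gauss's area formula: 2A = Σ (x_i·y_{i+1} − x_{i+1}·y_i), indices taken mod 5.
A_1→A_2: (-3)(-2) − (-1)(-3) = 3
A_2→A_3: (-1)(-1) − (0)(-2) = 1
A_3→A_4: (0)(0) − (2)(-1) = 2
A_4→A_5: (2)(-1) − (-3)(0) = -2
A_5→A_1: (-3)(-3) − (-3)(-1) = 6
Σ = 10
Area = |Σ|/2 = 5.
Net area = 127.5 − 5 = 122.5.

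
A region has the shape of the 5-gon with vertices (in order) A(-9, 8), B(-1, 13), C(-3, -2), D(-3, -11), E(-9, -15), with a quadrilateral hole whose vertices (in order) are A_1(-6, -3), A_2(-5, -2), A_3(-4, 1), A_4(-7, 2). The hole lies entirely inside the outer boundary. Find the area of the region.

Outer boundary:
Apply the shoelace formula: 2A = Σ (x_i·y_{i+1} − x_{i+1}·y_i), indices taken mod 5.
Cross-terms: -109, 41, 27, -54, -207  ⇒  Σ = -302
Area = |Σ|/2 = 151.
Hole:
Apply Gauss's area formula: 2A = Σ (x_i·y_{i+1} − x_{i+1}·y_i), indices taken mod 4.
Σ = (-3) + (-13) + (-1) + (33) = 16
Area = |Σ|/2 = 8.
Net area = 151 − 8 = 143.

143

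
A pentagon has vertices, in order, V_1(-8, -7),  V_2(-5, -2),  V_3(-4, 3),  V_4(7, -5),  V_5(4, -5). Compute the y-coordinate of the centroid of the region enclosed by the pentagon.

-62/21

Apply the shoelace (surveyor's) formula. First the cross-terms c_i = x_i·y_{i+1} − x_{i+1}·y_i:
  -19, -23, -1, -15, -68  ⇒  2A = -126, A = -63.
Then Σ (y_i + y_{i+1})·c_i = 1116, so ȳ = 1116 / (6·(-63)) = -62/21.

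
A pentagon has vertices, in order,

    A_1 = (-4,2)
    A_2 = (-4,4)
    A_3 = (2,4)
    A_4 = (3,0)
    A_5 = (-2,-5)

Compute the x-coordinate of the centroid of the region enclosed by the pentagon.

-181/249

Apply Gauss's area formula. First the cross-terms c_i = x_i·y_{i+1} − x_{i+1}·y_i:
  -8, -24, -12, -15, -24  ⇒  2A = -83, A = -41.5.
Then Σ (x_i + x_{i+1})·c_i = 181, so x̄ = 181 / (6·(-41.5)) = -181/249.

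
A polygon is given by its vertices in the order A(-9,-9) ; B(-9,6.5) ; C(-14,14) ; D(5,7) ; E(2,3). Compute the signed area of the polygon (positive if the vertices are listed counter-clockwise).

-166.25

Apply the surveyor's formula: 2A = Σ (x_i·y_{i+1} − x_{i+1}·y_i), indices taken mod 5.
A→B: (-9)(6.5) − (-9)(-9) = -139.5
B→C: (-9)(14) − (-14)(6.5) = -35
C→D: (-14)(7) − (5)(14) = -168
D→E: (5)(3) − (2)(7) = 1
E→A: (2)(-9) − (-9)(3) = 9
Σ = -332.5
Signed area = Σ/2 = -166.25 (negative ⇒ clockwise traversal).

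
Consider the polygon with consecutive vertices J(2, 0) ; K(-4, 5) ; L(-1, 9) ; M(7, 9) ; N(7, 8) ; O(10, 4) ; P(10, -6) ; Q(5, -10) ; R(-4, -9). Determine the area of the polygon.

194.5

Apply Gauss's area formula: 2A = Σ (x_i·y_{i+1} − x_{i+1}·y_i), indices taken mod 9.
Σ = (10) + (-31) + (-72) + (-7) + (-52) + (-100) + (-70) + (-85) + (18) = -389
Area = |Σ|/2 = 194.5.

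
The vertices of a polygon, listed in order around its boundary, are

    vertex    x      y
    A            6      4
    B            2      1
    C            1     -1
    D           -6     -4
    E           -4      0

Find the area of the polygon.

Apply the shoelace (surveyor's) formula: 2A = Σ (x_i·y_{i+1} − x_{i+1}·y_i), indices taken mod 5.
Σ = (-2) + (-3) + (-10) + (-16) + (-16) = -47
Area = |Σ|/2 = 23.5.

23.5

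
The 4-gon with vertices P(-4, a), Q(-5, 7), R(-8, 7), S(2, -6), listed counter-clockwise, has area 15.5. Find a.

Write out the shoelace sum; only the two edges meeting at P involve a:
2·Area = [(2·a − (-4)·(-6)) + ((-4)·7 − (-5)·a)] + 55
       = 7·a + 3 = 31
⇒ a = 4.

4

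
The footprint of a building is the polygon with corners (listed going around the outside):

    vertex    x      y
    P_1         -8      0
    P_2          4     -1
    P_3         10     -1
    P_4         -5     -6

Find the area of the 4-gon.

49.5

Cross-terms: 8, 6, -65, -48  ⇒  Σ = -99
Area = |Σ|/2 = 49.5.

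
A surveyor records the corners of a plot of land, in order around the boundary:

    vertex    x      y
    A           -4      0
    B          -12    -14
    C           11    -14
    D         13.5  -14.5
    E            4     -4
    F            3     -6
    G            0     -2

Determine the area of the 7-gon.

Apply the shoelace formula: 2A = Σ (x_i·y_{i+1} − x_{i+1}·y_i), indices taken mod 7.
Σ = (56) + (322) + (29.5) + (4) + (-12) + (-6) + (-8) = 385.5
Area = |Σ|/2 = 192.75.

192.75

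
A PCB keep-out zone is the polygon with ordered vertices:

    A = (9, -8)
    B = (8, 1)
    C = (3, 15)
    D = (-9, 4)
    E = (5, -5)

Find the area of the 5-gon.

183.5

A→B: (9)(1) − (8)(-8) = 73
B→C: (8)(15) − (3)(1) = 117
C→D: (3)(4) − (-9)(15) = 147
D→E: (-9)(-5) − (5)(4) = 25
E→A: (5)(-8) − (9)(-5) = 5
Σ = 367
Area = |Σ|/2 = 183.5.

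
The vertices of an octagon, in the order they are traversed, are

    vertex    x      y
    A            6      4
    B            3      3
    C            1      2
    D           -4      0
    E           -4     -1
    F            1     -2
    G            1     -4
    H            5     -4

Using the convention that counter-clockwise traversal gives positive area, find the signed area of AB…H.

44

Apply the shoelace formula: 2A = Σ (x_i·y_{i+1} − x_{i+1}·y_i), indices taken mod 8.
Σ = (6) + (3) + (8) + (4) + (9) + (-2) + (16) + (44) = 88
Signed area = Σ/2 = 44 (positive ⇒ counter-clockwise traversal).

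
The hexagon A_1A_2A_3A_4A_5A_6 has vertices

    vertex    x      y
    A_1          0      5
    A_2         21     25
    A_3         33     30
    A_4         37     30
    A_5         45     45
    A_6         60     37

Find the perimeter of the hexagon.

148

|A_1A_2| = √((21)² + (20)²) = √841 = 29
|A_2A_3| = √((12)² + (5)²) = √169 = 13
|A_3A_4| = √((4)² + (0)²) = √16 = 4
|A_4A_5| = √((8)² + (15)²) = √289 = 17
|A_5A_6| = √((15)² + (-8)²) = √289 = 17
|A_6A_1| = √((-60)² + (-32)²) = √4624 = 68
Perimeter = 29 + 13 + 4 + 17 + 17 + 68 = 148.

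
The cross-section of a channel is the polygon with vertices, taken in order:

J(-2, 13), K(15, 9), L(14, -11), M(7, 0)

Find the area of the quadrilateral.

168

J→K: (-2)(9) − (15)(13) = -213
K→L: (15)(-11) − (14)(9) = -291
L→M: (14)(0) − (7)(-11) = 77
M→J: (7)(13) − (-2)(0) = 91
Σ = -336
Area = |Σ|/2 = 168.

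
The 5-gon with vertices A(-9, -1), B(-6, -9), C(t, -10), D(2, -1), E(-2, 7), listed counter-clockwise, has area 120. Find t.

Write out the shoelace sum; only the two edges meeting at C involve t:
2·Area = [((-6)·(-10) − t·(-9)) + (t·(-1) − 2·(-10))] + 152
       = 8·t + 232 = 240
⇒ t = 1.

1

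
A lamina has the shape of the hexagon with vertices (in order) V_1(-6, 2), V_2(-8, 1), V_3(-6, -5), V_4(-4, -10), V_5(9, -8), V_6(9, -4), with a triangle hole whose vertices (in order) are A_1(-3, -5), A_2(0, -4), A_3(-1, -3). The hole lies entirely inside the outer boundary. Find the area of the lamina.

Outer boundary:
Apply the surveyor's formula: 2A = Σ (x_i·y_{i+1} − x_{i+1}·y_i), indices taken mod 6.
V_1→V_2: (-6)(1) − (-8)(2) = 10
V_2→V_3: (-8)(-5) − (-6)(1) = 46
V_3→V_4: (-6)(-10) − (-4)(-5) = 40
V_4→V_5: (-4)(-8) − (9)(-10) = 122
V_5→V_6: (9)(-4) − (9)(-8) = 36
V_6→V_1: (9)(2) − (-6)(-4) = -6
Σ = 248
Area = |Σ|/2 = 124.
Hole:
Cross-terms: 12, -4, -4  ⇒  Σ = 4
Area = |Σ|/2 = 2.
Net area = 124 − 2 = 122.

122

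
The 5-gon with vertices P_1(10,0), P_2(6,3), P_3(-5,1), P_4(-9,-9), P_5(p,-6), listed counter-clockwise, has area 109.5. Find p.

Write out the shoelace sum; only the two edges meeting at P_5 involve p:
2·Area = [((-9)·(-6) − p·(-9)) + (p·0 − 10·(-6))] + 105
       = 9·p + 219 = 219
⇒ p = 0.

0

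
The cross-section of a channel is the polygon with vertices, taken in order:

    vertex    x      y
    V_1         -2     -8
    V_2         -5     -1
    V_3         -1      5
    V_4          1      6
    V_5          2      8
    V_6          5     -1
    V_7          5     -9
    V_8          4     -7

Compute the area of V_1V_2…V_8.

Apply the shoelace (surveyor's) formula: 2A = Σ (x_i·y_{i+1} − x_{i+1}·y_i), indices taken mod 8.
Σ = (-38) + (-26) + (-11) + (-4) + (-42) + (-40) + (1) + (-46) = -206
Area = |Σ|/2 = 103.

103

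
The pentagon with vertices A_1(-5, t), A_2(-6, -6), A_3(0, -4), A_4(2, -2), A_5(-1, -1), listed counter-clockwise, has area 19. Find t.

Write out the shoelace sum; only the two edges meeting at A_1 involve t:
2·Area = [((-1)·t − (-5)·(-1)) + ((-5)·(-6) − (-6)·t)] + 28
       = 5·t + 53 = 38
⇒ t = -3.

-3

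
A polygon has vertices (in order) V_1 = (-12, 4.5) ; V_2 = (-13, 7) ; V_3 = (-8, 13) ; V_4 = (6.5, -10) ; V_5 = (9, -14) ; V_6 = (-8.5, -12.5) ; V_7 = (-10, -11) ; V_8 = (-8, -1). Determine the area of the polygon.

Σ = (-25.5) + (-113) + (-4.5) + (-1) + (-231.5) + (-31.5) + (-78) + (-48) = -533
Area = |Σ|/2 = 266.5.

266.5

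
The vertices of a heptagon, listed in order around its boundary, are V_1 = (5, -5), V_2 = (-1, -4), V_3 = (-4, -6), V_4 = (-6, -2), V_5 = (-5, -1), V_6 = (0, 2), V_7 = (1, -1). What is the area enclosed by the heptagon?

39.5

Apply the surveyor's formula: 2A = Σ (x_i·y_{i+1} − x_{i+1}·y_i), indices taken mod 7.
Σ = (-25) + (-10) + (-28) + (-4) + (-10) + (-2) + (0) = -79
Area = |Σ|/2 = 39.5.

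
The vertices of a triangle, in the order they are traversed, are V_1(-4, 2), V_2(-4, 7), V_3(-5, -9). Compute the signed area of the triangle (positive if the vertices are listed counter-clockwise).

2.5

Apply the surveyor's formula: 2A = Σ (x_i·y_{i+1} − x_{i+1}·y_i), indices taken mod 3.
Cross-terms: -20, 71, -46  ⇒  Σ = 5
Signed area = Σ/2 = 2.5 (positive ⇒ counter-clockwise traversal).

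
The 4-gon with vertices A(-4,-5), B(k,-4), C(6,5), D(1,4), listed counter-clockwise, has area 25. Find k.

-2

Write out the shoelace sum; only the two edges meeting at B involve k:
2·Area = [((-4)·(-4) − k·(-5)) + (k·5 − 6·(-4))] + 30
       = 10·k + 70 = 50
⇒ k = -2.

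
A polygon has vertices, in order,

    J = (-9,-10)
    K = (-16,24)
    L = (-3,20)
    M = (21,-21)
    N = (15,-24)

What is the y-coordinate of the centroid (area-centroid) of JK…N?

Apply the surveyor's formula. First the cross-terms c_i = x_i·y_{i+1} − x_{i+1}·y_i:
  -376, -248, -357, -189, -366  ⇒  2A = -1536, A = -768.
Then Σ (y_i + y_{i+1})·c_i = 5130, so ȳ = 5130 / (6·(-768)) = -1.11328125.

-1.11328125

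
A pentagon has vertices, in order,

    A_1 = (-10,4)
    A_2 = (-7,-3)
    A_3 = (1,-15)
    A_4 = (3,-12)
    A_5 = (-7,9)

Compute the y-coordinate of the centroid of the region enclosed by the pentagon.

-50/17

Apply Gauss's area formula. First the cross-terms c_i = x_i·y_{i+1} − x_{i+1}·y_i:
  58, 108, 33, -57, 62  ⇒  2A = 204, A = 102.
Then Σ (y_i + y_{i+1})·c_i = -1800, so ȳ = -1800 / (6·102) = -50/17.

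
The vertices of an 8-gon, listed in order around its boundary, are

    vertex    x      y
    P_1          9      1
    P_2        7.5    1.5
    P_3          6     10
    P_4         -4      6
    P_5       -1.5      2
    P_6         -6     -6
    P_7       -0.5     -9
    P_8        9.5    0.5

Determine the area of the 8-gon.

155.625

Apply Gauss's area formula: 2A = Σ (x_i·y_{i+1} − x_{i+1}·y_i), indices taken mod 8.
Σ = (6) + (66) + (76) + (1) + (21) + (51) + (85.25) + (5) = 311.25
Area = |Σ|/2 = 155.625.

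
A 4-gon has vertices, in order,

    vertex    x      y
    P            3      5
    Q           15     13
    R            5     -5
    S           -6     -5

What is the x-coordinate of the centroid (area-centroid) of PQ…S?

Apply the shoelace formula. First the cross-terms c_i = x_i·y_{i+1} − x_{i+1}·y_i:
  -36, -140, -55, -15  ⇒  2A = -246, A = -123.
Then Σ (x_i + x_{i+1})·c_i = -3348, so x̄ = -3348 / (6·(-123)) = 186/41.

186/41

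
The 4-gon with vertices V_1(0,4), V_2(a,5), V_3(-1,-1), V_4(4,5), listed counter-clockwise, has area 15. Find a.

Write out the shoelace sum; only the two edges meeting at V_2 involve a:
2·Area = [(0·5 − a·4) + (a·(-1) − (-1)·5)] + 15
       = -5·a + 20 = 30
⇒ a = -2.

-2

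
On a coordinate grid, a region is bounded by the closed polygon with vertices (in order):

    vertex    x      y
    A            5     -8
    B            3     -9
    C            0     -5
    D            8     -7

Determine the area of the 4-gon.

12.5

Apply the shoelace formula: 2A = Σ (x_i·y_{i+1} − x_{i+1}·y_i), indices taken mod 4.
Σ = (-21) + (-15) + (40) + (-29) = -25
Area = |Σ|/2 = 12.5.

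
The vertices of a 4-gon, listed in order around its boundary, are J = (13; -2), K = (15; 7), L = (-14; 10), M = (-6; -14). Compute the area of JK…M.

409.5

Σ = (121) + (248) + (256) + (194) = 819
Area = |Σ|/2 = 409.5.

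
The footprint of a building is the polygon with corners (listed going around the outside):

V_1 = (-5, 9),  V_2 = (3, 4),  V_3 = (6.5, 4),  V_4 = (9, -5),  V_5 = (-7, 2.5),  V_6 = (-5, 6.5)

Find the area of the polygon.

93.75

Apply the surveyor's formula: 2A = Σ (x_i·y_{i+1} − x_{i+1}·y_i), indices taken mod 6.
Cross-terms: -47, -14, -68.5, -12.5, -33, -12.5  ⇒  Σ = -187.5
Area = |Σ|/2 = 93.75.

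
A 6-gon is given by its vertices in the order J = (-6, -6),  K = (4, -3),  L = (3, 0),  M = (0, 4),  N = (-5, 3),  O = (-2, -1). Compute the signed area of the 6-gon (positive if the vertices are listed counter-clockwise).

50

J→K: (-6)(-3) − (4)(-6) = 42
K→L: (4)(0) − (3)(-3) = 9
L→M: (3)(4) − (0)(0) = 12
M→N: (0)(3) − (-5)(4) = 20
N→O: (-5)(-1) − (-2)(3) = 11
O→J: (-2)(-6) − (-6)(-1) = 6
Σ = 100
Signed area = Σ/2 = 50 (positive ⇒ counter-clockwise traversal).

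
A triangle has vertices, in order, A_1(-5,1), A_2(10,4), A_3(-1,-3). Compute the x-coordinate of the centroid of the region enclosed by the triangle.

4/3

Apply Gauss's area formula. First the cross-terms c_i = x_i·y_{i+1} − x_{i+1}·y_i:
  -30, -26, -16  ⇒  2A = -72, A = -36.
Then Σ (x_i + x_{i+1})·c_i = -288, so x̄ = -288 / (6·(-36)) = 4/3.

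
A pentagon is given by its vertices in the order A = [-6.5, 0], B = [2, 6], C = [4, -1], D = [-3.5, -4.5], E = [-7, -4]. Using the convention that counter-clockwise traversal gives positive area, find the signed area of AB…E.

-65

Cross-terms: -39, -26, -21.5, -17.5, -26  ⇒  Σ = -130
Signed area = Σ/2 = -65 (negative ⇒ clockwise traversal).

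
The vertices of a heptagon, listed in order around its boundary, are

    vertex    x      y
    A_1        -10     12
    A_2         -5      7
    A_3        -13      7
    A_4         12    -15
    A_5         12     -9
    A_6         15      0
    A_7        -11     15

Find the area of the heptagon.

Cross-terms: -10, 56, 111, 72, 135, 225, 18  ⇒  Σ = 607
Area = |Σ|/2 = 303.5.

303.5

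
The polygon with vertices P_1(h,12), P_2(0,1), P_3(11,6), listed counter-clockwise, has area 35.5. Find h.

The doubled signed area Σ (x_i y_{i+1} − x_{i+1} y_i) is linear in h.
With h=0 it equals 121; the coefficient of h is -5 (from the two edges through P_1).
So -5·h + 121 = 2·35.5 = 71 ⇒ h = 10.

10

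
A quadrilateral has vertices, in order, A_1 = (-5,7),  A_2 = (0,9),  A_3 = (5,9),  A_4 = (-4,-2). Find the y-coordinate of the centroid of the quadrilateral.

769/153

Apply the shoelace formula. First the cross-terms c_i = x_i·y_{i+1} − x_{i+1}·y_i:
  -45, -45, 26, -38  ⇒  2A = -102, A = -51.
Then Σ (y_i + y_{i+1})·c_i = -1538, so ȳ = -1538 / (6·(-51)) = 769/153.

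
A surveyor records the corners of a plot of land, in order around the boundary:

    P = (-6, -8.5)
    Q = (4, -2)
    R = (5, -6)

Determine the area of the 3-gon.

23.25

Σ = (46) + (-14) + (-78.5) = -46.5
Area = |Σ|/2 = 23.25.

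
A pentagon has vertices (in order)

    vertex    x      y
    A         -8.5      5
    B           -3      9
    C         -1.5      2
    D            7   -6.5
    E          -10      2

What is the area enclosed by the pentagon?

Σ = (-61.5) + (7.5) + (-4.25) + (-51) + (-33) = -142.25
Area = |Σ|/2 = 71.125.

71.125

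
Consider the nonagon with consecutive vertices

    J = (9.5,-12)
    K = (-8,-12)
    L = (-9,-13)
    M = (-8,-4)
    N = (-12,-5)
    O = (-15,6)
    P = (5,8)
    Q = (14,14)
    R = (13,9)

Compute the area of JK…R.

Σ = (-210) + (-4) + (-68) + (-8) + (-147) + (-150) + (-42) + (-56) + (-241.5) = -926.5
Area = |Σ|/2 = 463.25.

463.25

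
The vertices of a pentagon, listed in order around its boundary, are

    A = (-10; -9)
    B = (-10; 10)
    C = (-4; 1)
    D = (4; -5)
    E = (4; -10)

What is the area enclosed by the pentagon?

150

Apply the shoelace formula: 2A = Σ (x_i·y_{i+1} − x_{i+1}·y_i), indices taken mod 5.
Σ = (-190) + (30) + (16) + (-20) + (-136) = -300
Area = |Σ|/2 = 150.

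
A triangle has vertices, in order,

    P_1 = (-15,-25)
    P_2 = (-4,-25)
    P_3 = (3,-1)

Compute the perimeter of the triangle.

66

|P_1P_2| = √((11)² + (0)²) = √121 = 11
|P_2P_3| = √((7)² + (24)²) = √625 = 25
|P_3P_1| = √((-18)² + (-24)²) = √900 = 30
Perimeter = 11 + 25 + 30 = 66.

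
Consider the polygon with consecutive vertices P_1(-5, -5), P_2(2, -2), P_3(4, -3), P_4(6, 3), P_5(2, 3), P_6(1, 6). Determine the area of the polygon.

P_1→P_2: (-5)(-2) − (2)(-5) = 20
P_2→P_3: (2)(-3) − (4)(-2) = 2
P_3→P_4: (4)(3) − (6)(-3) = 30
P_4→P_5: (6)(3) − (2)(3) = 12
P_5→P_6: (2)(6) − (1)(3) = 9
P_6→P_1: (1)(-5) − (-5)(6) = 25
Σ = 98
Area = |Σ|/2 = 49.

49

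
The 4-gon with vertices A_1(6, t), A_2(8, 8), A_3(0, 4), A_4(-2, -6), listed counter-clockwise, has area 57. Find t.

The doubled signed area Σ (x_i y_{i+1} − x_{i+1} y_i) is linear in t.
With t=0 it equals 124; the coefficient of t is -10 (from the two edges through A_1).
So -10·t + 124 = 2·57 = 114 ⇒ t = 1.

1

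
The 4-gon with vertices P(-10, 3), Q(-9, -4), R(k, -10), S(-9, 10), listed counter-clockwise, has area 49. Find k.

The doubled signed area Σ (x_i y_{i+1} − x_{i+1} y_i) is linear in k.
With k=0 it equals 140; the coefficient of k is 14 (from the two edges through R).
So 14·k + 140 = 2·49 = 98 ⇒ k = -3.

-3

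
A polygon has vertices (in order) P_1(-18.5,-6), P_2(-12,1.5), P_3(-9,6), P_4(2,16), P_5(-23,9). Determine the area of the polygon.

188.125

Apply the shoelace (surveyor's) formula: 2A = Σ (x_i·y_{i+1} − x_{i+1}·y_i), indices taken mod 5.
Σ = (-99.75) + (-58.5) + (-156) + (386) + (304.5) = 376.25
Area = |Σ|/2 = 188.125.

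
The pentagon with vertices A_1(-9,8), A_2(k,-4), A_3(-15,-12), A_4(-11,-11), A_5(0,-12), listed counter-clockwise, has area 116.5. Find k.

-10

The doubled signed area Σ (x_i y_{i+1} − x_{i+1} y_i) is linear in k.
With k=0 it equals 33; the coefficient of k is -20 (from the two edges through A_2).
So -20·k + 33 = 2·116.5 = 233 ⇒ k = -10.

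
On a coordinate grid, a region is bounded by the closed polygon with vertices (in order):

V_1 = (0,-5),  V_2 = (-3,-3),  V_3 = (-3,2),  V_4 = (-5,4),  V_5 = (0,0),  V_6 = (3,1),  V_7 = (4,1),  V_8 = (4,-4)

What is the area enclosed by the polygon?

Σ = (-15) + (-15) + (-2) + (0) + (0) + (-1) + (-20) + (-20) = -73
Area = |Σ|/2 = 36.5.

36.5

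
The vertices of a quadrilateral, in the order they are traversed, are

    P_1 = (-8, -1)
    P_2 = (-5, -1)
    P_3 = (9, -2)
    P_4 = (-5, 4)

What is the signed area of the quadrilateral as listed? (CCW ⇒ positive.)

Σ = (3) + (19) + (26) + (37) = 85
Signed area = Σ/2 = 42.5 (positive ⇒ counter-clockwise traversal).

42.5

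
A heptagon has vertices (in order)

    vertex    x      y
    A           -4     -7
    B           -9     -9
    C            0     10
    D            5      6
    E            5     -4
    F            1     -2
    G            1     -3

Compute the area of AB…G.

A→B: (-4)(-9) − (-9)(-7) = -27
B→C: (-9)(10) − (0)(-9) = -90
C→D: (0)(6) − (5)(10) = -50
D→E: (5)(-4) − (5)(6) = -50
E→F: (5)(-2) − (1)(-4) = -6
F→G: (1)(-3) − (1)(-2) = -1
G→A: (1)(-7) − (-4)(-3) = -19
Σ = -243
Area = |Σ|/2 = 121.5.

121.5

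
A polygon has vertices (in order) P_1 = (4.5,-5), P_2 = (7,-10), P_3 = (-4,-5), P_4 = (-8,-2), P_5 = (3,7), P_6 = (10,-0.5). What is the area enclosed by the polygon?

143.125

Cross-terms: -10, -75, -32, -50, -71.5, -47.75  ⇒  Σ = -286.25
Area = |Σ|/2 = 143.125.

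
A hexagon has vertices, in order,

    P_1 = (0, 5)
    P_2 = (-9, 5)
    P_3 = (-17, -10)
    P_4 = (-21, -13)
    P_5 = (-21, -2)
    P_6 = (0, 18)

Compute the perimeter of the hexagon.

84

|P_1P_2| = √((-9)² + (0)²) = √81 = 9
|P_2P_3| = √((-8)² + (-15)²) = √289 = 17
|P_3P_4| = √((-4)² + (-3)²) = √25 = 5
|P_4P_5| = √((0)² + (11)²) = √121 = 11
|P_5P_6| = √((21)² + (20)²) = √841 = 29
|P_6P_1| = √((0)² + (-13)²) = √169 = 13
Perimeter = 9 + 17 + 5 + 11 + 29 + 13 = 84.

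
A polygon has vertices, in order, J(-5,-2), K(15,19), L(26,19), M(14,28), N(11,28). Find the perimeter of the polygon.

|JK| = √((20)² + (21)²) = √841 = 29
|KL| = √((11)² + (0)²) = √121 = 11
|LM| = √((-12)² + (9)²) = √225 = 15
|MN| = √((-3)² + (0)²) = √9 = 3
|NJ| = √((-16)² + (-30)²) = √1156 = 34
Perimeter = 29 + 11 + 15 + 3 + 34 = 92.

92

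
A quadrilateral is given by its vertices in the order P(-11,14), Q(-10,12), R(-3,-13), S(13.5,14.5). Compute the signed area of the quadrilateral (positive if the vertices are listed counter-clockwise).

P→Q: (-11)(12) − (-10)(14) = 8
Q→R: (-10)(-13) − (-3)(12) = 166
R→S: (-3)(14.5) − (13.5)(-13) = 132
S→P: (13.5)(14) − (-11)(14.5) = 348.5
Σ = 654.5
Signed area = Σ/2 = 327.25 (positive ⇒ counter-clockwise traversal).

327.25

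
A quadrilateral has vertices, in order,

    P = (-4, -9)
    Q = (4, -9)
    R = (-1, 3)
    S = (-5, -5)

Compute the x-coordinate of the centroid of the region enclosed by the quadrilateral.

-14/15

Apply the shoelace (surveyor's) formula. First the cross-terms c_i = x_i·y_{i+1} − x_{i+1}·y_i:
  72, 3, 20, 25  ⇒  2A = 120, A = 60.
Then Σ (x_i + x_{i+1})·c_i = -336, so x̄ = -336 / (6·60) = -14/15.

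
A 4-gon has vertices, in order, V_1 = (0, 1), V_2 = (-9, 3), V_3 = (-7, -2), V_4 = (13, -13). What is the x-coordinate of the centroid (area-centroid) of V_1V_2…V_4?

83/267

Apply the surveyor's formula. First the cross-terms c_i = x_i·y_{i+1} − x_{i+1}·y_i:
  9, 39, 117, 13  ⇒  2A = 178, A = 89.
Then Σ (x_i + x_{i+1})·c_i = 166, so x̄ = 166 / (6·89) = 83/267.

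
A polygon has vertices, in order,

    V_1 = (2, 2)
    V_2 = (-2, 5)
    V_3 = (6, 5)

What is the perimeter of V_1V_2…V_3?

18

|V_1V_2| = √((-4)² + (3)²) = √25 = 5
|V_2V_3| = √((8)² + (0)²) = √64 = 8
|V_3V_1| = √((-4)² + (-3)²) = √25 = 5
Perimeter = 5 + 8 + 5 = 18.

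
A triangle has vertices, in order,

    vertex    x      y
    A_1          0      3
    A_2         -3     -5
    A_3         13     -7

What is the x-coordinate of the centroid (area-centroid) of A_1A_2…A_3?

10/3

Apply the surveyor's formula. First the cross-terms c_i = x_i·y_{i+1} − x_{i+1}·y_i:
  9, 86, 39  ⇒  2A = 134, A = 67.
Then Σ (x_i + x_{i+1})·c_i = 1340, so x̄ = 1340 / (6·67) = 10/3.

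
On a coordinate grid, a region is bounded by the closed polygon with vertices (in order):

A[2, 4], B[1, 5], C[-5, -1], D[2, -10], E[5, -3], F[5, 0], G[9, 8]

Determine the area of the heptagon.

Apply the shoelace formula: 2A = Σ (x_i·y_{i+1} − x_{i+1}·y_i), indices taken mod 7.
A→B: (2)(5) − (1)(4) = 6
B→C: (1)(-1) − (-5)(5) = 24
C→D: (-5)(-10) − (2)(-1) = 52
D→E: (2)(-3) − (5)(-10) = 44
E→F: (5)(0) − (5)(-3) = 15
F→G: (5)(8) − (9)(0) = 40
G→A: (9)(4) − (2)(8) = 20
Σ = 201
Area = |Σ|/2 = 100.5.

100.5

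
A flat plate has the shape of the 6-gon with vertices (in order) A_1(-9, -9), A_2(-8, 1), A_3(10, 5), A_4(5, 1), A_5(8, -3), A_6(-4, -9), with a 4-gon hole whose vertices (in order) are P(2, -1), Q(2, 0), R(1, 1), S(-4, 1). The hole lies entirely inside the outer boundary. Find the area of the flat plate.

143.5

Outer boundary:
Cross-terms: -81, -50, -15, -23, -84, -45  ⇒  Σ = -298
Area = |Σ|/2 = 149.
Hole:
Apply the shoelace formula: 2A = Σ (x_i·y_{i+1} − x_{i+1}·y_i), indices taken mod 4.
P→Q: (2)(0) − (2)(-1) = 2
Q→R: (2)(1) − (1)(0) = 2
R→S: (1)(1) − (-4)(1) = 5
S→P: (-4)(-1) − (2)(1) = 2
Σ = 11
Area = |Σ|/2 = 5.5.
Net area = 149 − 5.5 = 143.5.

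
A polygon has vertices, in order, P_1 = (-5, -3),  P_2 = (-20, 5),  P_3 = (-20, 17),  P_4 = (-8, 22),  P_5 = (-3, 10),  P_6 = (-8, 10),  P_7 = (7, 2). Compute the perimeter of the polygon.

|P_1P_2| = √((-15)² + (8)²) = √289 = 17
|P_2P_3| = √((0)² + (12)²) = √144 = 12
|P_3P_4| = √((12)² + (5)²) = √169 = 13
|P_4P_5| = √((5)² + (-12)²) = √169 = 13
|P_5P_6| = √((-5)² + (0)²) = √25 = 5
|P_6P_7| = √((15)² + (-8)²) = √289 = 17
|P_7P_1| = √((-12)² + (-5)²) = √169 = 13
Perimeter = 17 + 12 + 13 + 13 + 5 + 17 + 13 = 90.

90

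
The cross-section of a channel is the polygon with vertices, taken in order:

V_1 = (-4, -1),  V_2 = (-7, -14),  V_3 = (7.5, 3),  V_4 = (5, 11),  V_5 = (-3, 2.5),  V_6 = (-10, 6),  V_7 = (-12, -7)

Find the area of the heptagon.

Σ = (49) + (84) + (67.5) + (45.5) + (7) + (142) + (-16) = 379
Area = |Σ|/2 = 189.5.

189.5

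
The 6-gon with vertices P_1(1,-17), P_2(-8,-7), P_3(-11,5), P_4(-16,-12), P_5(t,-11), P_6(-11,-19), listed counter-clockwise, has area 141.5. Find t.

-10

The doubled signed area Σ (x_i y_{i+1} − x_{i+1} y_i) is linear in t.
With t=0 it equals 213; the coefficient of t is -7 (from the two edges through P_5).
So -7·t + 213 = 2·141.5 = 283 ⇒ t = -10.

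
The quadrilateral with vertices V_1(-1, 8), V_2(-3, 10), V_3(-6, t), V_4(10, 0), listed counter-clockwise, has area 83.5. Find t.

Write out the shoelace sum; only the two edges meeting at V_3 involve t:
2·Area = [((-3)·t − (-6)·10) + ((-6)·0 − 10·t)] + 94
       = -13·t + 154 = 167
⇒ t = -1.

-1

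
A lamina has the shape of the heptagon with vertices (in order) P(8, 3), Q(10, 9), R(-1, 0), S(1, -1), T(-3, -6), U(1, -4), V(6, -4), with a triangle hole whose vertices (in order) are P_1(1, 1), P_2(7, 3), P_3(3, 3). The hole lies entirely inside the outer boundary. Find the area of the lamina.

Outer boundary:
Apply the shoelace formula: 2A = Σ (x_i·y_{i+1} − x_{i+1}·y_i), indices taken mod 7.
Σ = (42) + (9) + (1) + (-9) + (18) + (20) + (50) = 131
Area = |Σ|/2 = 65.5.
Hole:
Apply the shoelace (surveyor's) formula: 2A = Σ (x_i·y_{i+1} − x_{i+1}·y_i), indices taken mod 3.
Cross-terms: -4, 12, 0  ⇒  Σ = 8
Area = |Σ|/2 = 4.
Net area = 65.5 − 4 = 61.5.

61.5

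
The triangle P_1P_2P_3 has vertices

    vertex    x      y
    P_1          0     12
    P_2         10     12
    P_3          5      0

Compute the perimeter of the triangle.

36

|P_1P_2| = √((10)² + (0)²) = √100 = 10
|P_2P_3| = √((-5)² + (-12)²) = √169 = 13
|P_3P_1| = √((-5)² + (12)²) = √169 = 13
Perimeter = 10 + 13 + 13 = 36.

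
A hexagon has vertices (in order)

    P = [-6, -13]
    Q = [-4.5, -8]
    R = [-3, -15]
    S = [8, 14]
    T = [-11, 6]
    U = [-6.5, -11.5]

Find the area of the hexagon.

Apply the shoelace (surveyor's) formula: 2A = Σ (x_i·y_{i+1} − x_{i+1}·y_i), indices taken mod 6.
Σ = (-10.5) + (43.5) + (78) + (202) + (165.5) + (15.5) = 494
Area = |Σ|/2 = 247.

247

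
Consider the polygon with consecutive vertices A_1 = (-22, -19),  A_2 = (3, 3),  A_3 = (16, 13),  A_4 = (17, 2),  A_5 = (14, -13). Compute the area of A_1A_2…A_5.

Apply the shoelace (surveyor's) formula: 2A = Σ (x_i·y_{i+1} − x_{i+1}·y_i), indices taken mod 5.
Cross-terms: -9, -9, -189, -249, -552  ⇒  Σ = -1008
Area = |Σ|/2 = 504.

504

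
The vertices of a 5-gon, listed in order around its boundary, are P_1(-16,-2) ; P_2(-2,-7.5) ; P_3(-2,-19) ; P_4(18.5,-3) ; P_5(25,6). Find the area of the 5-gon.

Apply Gauss's area formula: 2A = Σ (x_i·y_{i+1} − x_{i+1}·y_i), indices taken mod 5.
Σ = (116) + (23) + (357.5) + (186) + (46) = 728.5
Area = |Σ|/2 = 364.25.

364.25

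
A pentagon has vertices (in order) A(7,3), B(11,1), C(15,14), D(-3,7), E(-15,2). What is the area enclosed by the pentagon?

150

A→B: (7)(1) − (11)(3) = -26
B→C: (11)(14) − (15)(1) = 139
C→D: (15)(7) − (-3)(14) = 147
D→E: (-3)(2) − (-15)(7) = 99
E→A: (-15)(3) − (7)(2) = -59
Σ = 300
Area = |Σ|/2 = 150.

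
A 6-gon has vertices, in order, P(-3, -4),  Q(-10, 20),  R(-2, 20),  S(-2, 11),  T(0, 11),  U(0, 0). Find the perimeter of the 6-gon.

|PQ| = √((-7)² + (24)²) = √625 = 25
|QR| = √((8)² + (0)²) = √64 = 8
|RS| = √((0)² + (-9)²) = √81 = 9
|ST| = √((2)² + (0)²) = √4 = 2
|TU| = √((0)² + (-11)²) = √121 = 11
|UP| = √((-3)² + (-4)²) = √25 = 5
Perimeter = 25 + 8 + 9 + 2 + 11 + 5 = 60.

60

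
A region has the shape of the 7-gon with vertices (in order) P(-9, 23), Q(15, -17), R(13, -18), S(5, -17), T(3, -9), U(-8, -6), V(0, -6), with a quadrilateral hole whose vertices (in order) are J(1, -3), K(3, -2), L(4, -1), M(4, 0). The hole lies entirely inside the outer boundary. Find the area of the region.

229

Outer boundary:
Apply the shoelace (surveyor's) formula: 2A = Σ (x_i·y_{i+1} − x_{i+1}·y_i), indices taken mod 7.
Σ = (-192) + (-49) + (-131) + (6) + (-90) + (48) + (-54) = -462
Area = |Σ|/2 = 231.
Hole:
Apply the shoelace formula: 2A = Σ (x_i·y_{i+1} − x_{i+1}·y_i), indices taken mod 4.
Σ = (7) + (5) + (4) + (-12) = 4
Area = |Σ|/2 = 2.
Net area = 231 − 2 = 229.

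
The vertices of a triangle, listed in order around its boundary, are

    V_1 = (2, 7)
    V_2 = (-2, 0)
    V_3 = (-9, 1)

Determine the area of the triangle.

Apply the surveyor's formula: 2A = Σ (x_i·y_{i+1} − x_{i+1}·y_i), indices taken mod 3.
Σ = (14) + (-2) + (-65) = -53
Area = |Σ|/2 = 26.5.

26.5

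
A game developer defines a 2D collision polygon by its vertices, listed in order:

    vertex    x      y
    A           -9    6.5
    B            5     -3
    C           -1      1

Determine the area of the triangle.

A→B: (-9)(-3) − (5)(6.5) = -5.5
B→C: (5)(1) − (-1)(-3) = 2
C→A: (-1)(6.5) − (-9)(1) = 2.5
Σ = -1
Area = |Σ|/2 = 0.5.

0.5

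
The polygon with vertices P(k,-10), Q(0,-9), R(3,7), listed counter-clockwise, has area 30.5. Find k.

The doubled signed area Σ (x_i y_{i+1} − x_{i+1} y_i) is linear in k.
With k=0 it equals -3; the coefficient of k is -16 (from the two edges through P).
So -16·k + -3 = 2·30.5 = 61 ⇒ k = -4.

-4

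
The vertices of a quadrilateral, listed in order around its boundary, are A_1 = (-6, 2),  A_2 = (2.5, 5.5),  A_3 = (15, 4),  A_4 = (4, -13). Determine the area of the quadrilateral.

195.75

Σ = (-38) + (-72.5) + (-211) + (-70) = -391.5
Area = |Σ|/2 = 195.75.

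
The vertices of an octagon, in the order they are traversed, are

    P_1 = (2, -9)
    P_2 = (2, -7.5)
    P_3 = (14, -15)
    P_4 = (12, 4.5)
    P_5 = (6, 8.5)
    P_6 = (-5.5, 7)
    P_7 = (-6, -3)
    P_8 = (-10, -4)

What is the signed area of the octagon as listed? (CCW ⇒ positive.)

317.625

Σ = (3) + (75) + (243) + (75) + (88.75) + (58.5) + (-6) + (98) = 635.25
Signed area = Σ/2 = 317.625 (positive ⇒ counter-clockwise traversal).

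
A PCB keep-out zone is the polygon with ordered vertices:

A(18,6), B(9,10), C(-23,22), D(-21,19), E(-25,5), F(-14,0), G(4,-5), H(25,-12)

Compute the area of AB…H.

Apply the surveyor's formula: 2A = Σ (x_i·y_{i+1} − x_{i+1}·y_i), indices taken mod 8.
Cross-terms: 126, 428, 25, 370, 70, 70, 77, 366  ⇒  Σ = 1532
Area = |Σ|/2 = 766.

766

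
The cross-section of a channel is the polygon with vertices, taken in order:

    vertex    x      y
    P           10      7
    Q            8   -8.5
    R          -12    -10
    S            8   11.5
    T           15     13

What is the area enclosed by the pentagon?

Σ = (-141) + (-182) + (-58) + (-68.5) + (-25) = -474.5
Area = |Σ|/2 = 237.25.

237.25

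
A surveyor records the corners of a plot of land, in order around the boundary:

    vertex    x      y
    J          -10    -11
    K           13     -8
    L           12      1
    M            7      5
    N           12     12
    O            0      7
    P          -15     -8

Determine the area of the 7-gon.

341.5

Apply the surveyor's formula: 2A = Σ (x_i·y_{i+1} − x_{i+1}·y_i), indices taken mod 7.
Σ = (223) + (109) + (53) + (24) + (84) + (105) + (85) = 683
Area = |Σ|/2 = 341.5.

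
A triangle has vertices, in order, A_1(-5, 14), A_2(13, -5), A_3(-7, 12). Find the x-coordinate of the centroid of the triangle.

Apply the shoelace (surveyor's) formula. First the cross-terms c_i = x_i·y_{i+1} − x_{i+1}·y_i:
  -157, 121, -38  ⇒  2A = -74, A = -37.
Then Σ (x_i + x_{i+1})·c_i = -74, so x̄ = -74 / (6·(-37)) = 1/3.

1/3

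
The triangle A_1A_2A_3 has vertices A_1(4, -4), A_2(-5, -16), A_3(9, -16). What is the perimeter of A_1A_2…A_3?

|A_1A_2| = √((-9)² + (-12)²) = √225 = 15
|A_2A_3| = √((14)² + (0)²) = √196 = 14
|A_3A_1| = √((-5)² + (12)²) = √169 = 13
Perimeter = 15 + 14 + 13 = 42.

42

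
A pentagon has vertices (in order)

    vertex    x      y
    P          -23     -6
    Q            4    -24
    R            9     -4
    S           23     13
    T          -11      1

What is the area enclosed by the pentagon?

620

Σ = (576) + (200) + (209) + (166) + (89) = 1240
Area = |Σ|/2 = 620.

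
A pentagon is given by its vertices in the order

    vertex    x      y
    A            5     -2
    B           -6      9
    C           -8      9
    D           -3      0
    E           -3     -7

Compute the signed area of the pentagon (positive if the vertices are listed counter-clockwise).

70

Apply Gauss's area formula: 2A = Σ (x_i·y_{i+1} − x_{i+1}·y_i), indices taken mod 5.
Σ = (33) + (18) + (27) + (21) + (41) = 140
Signed area = Σ/2 = 70 (positive ⇒ counter-clockwise traversal).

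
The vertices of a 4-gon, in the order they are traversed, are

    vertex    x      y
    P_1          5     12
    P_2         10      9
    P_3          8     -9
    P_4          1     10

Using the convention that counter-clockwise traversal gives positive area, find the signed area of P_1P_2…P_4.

-93

Apply the surveyor's formula: 2A = Σ (x_i·y_{i+1} − x_{i+1}·y_i), indices taken mod 4.
Σ = (-75) + (-162) + (89) + (-38) = -186
Signed area = Σ/2 = -93 (negative ⇒ clockwise traversal).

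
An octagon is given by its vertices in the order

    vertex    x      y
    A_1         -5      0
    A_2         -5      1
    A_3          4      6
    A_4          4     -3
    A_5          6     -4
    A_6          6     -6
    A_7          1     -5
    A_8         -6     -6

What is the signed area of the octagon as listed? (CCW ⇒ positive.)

-87.5

Apply the shoelace (surveyor's) formula: 2A = Σ (x_i·y_{i+1} − x_{i+1}·y_i), indices taken mod 8.
Cross-terms: -5, -34, -36, 2, -12, -24, -36, -30  ⇒  Σ = -175
Signed area = Σ/2 = -87.5 (negative ⇒ clockwise traversal).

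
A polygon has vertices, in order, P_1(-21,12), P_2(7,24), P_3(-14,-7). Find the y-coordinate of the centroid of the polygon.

29/3

Apply Gauss's area formula. First the cross-terms c_i = x_i·y_{i+1} − x_{i+1}·y_i:
  -588, 287, -315  ⇒  2A = -616, A = -308.
Then Σ (y_i + y_{i+1})·c_i = -17864, so ȳ = -17864 / (6·(-308)) = 29/3.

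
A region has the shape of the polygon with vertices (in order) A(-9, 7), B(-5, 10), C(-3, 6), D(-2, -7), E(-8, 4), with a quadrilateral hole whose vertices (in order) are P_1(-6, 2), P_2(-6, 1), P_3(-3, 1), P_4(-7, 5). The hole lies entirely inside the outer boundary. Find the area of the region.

47.5

Outer boundary:
Apply the shoelace formula: 2A = Σ (x_i·y_{i+1} − x_{i+1}·y_i), indices taken mod 5.
A→B: (-9)(10) − (-5)(7) = -55
B→C: (-5)(6) − (-3)(10) = 0
C→D: (-3)(-7) − (-2)(6) = 33
D→E: (-2)(4) − (-8)(-7) = -64
E→A: (-8)(7) − (-9)(4) = -20
Σ = -106
Area = |Σ|/2 = 53.
Hole:
Apply the shoelace (surveyor's) formula: 2A = Σ (x_i·y_{i+1} − x_{i+1}·y_i), indices taken mod 4.
Σ = (6) + (-3) + (-8) + (16) = 11
Area = |Σ|/2 = 5.5.
Net area = 53 − 5.5 = 47.5.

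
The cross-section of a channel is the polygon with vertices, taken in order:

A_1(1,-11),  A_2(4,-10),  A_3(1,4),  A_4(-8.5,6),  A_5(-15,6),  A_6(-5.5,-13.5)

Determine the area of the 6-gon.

Apply the shoelace formula: 2A = Σ (x_i·y_{i+1} − x_{i+1}·y_i), indices taken mod 6.
Σ = (34) + (26) + (40) + (39) + (235.5) + (74) = 448.5
Area = |Σ|/2 = 224.25.

224.25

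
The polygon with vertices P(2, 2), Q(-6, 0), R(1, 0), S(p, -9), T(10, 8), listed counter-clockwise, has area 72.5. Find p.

6

The doubled signed area Σ (x_i y_{i+1} − x_{i+1} y_i) is linear in p.
With p=0 it equals 97; the coefficient of p is 8 (from the two edges through S).
So 8·p + 97 = 2·72.5 = 145 ⇒ p = 6.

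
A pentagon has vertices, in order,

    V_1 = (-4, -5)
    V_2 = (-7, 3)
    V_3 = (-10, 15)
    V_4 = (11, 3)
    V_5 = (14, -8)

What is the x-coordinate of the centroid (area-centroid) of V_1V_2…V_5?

99/61

Apply the surveyor's formula. First the cross-terms c_i = x_i·y_{i+1} − x_{i+1}·y_i:
  -47, -75, -195, -130, -102  ⇒  2A = -549, A = -274.5.
Then Σ (x_i + x_{i+1})·c_i = -2673, so x̄ = -2673 / (6·(-274.5)) = 99/61.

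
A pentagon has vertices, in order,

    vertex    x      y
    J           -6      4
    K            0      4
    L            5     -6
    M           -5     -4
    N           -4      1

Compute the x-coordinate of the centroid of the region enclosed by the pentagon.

Apply the shoelace formula. First the cross-terms c_i = x_i·y_{i+1} − x_{i+1}·y_i:
  -24, -20, -50, -21, -10  ⇒  2A = -125, A = -62.5.
Then Σ (x_i + x_{i+1})·c_i = 333, so x̄ = 333 / (6·(-62.5)) = -0.888.

-0.888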